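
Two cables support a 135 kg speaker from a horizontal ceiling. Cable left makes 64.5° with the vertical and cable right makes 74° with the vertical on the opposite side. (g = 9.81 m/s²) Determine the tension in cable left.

T_left ≈ 1920 N

Angles from the horizontal: cable left is 90° − 64.5° = 25.5°, cable right is 90° − 74° = 16°.
Weight W = 135 × 9.81 = 1324 N acts straight down.
Horizontal: T_left cos 25.5° = T_right cos 16°  →  T_right = 0.939 T_left.
Vertical: T_left sin 25.5° + T_right sin 16° = 1324.
Substituting the horizontal relation into the vertical equation gives 0.6893 T_left = 1324, so T_left = 1921 N.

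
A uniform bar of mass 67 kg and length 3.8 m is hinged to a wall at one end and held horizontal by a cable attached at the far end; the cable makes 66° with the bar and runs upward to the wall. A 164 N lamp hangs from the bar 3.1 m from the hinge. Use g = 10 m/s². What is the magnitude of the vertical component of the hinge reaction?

|H_y| ≈ 365 N

Take torques about the hinge: T sin 66° · 3.8 = 67×10×1.9 + 164×3.1 = 1781.4 N·m.
So T = 1781.4 / (0.9135 × 3.8) = 513.15 N.
ΣF_y = 0: H_y = (67×10 + 164) − T sin 66° = 834 − 468.79 = 365.21 N.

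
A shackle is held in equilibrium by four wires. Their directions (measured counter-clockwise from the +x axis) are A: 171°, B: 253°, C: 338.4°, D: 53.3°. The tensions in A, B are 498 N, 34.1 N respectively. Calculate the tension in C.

Resolve: ΣF_x = 498 cos 171° + 34.1 cos 253° + T_C cos 338.4° + T_D cos 53.3° = 0.
        ΣF_y = 498 sin 171° + 34.1 sin 253° + T_C sin 338.4° + T_D sin 53.3° = 0.
The known terms sum to (-501.8, 45.29) N, so 0.9298 T_C + 0.5976 T_D = 501.8 and -0.3681 T_C + 0.8018 T_D = -45.29.
Solving simultaneously: T_C = 444.8 N, T_D = 147.7 N.

T_C ≈ 445 N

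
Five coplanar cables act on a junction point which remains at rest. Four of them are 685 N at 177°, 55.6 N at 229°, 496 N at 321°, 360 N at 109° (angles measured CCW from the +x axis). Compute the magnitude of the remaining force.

F ≈ 453 N

Sum the known components: ΣF_x = -452.3 N, ΣF_y = 22.13 N.
For equilibrium the remaining force must supply (−ΣF_x, −ΣF_y) = (452.3, -22.13) N.
Magnitude = √((452.3)² + (-22.13)²) = 452.8 N; direction = atan2(-22.13, 452.3) = 357.2°.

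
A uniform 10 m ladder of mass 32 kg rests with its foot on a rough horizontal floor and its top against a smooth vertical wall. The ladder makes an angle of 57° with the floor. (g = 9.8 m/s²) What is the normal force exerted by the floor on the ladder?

N_floor ≈ 314 N

ΣF_y = 0: N_floor = 32×9.8 = 313.6 N.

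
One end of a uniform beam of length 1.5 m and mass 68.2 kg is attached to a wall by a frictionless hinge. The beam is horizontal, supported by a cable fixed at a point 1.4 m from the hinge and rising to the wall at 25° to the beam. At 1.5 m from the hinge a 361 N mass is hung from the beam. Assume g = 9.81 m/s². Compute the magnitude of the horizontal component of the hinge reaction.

H_x ≈ 1600 N

Take torques about the hinge: T sin 25° · 1.4 = 68.2×9.81×0.75 + 361×1.5 = 1043.3 N·m.
So T = 1043.3 / (0.4226 × 1.4) = 1763.3 N.
ΣF_x = 0: H_x = T cos 25° = 1598.1 N.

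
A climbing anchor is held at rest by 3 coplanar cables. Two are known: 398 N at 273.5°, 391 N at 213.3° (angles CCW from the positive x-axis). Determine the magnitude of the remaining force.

Sum the known components: ΣF_x = -302.5 N, ΣF_y = -611.9 N.
For equilibrium the remaining force must supply (−ΣF_x, −ΣF_y) = (302.5, 611.9) N.
Magnitude = √((302.5)² + (611.9)²) = 682.6 N; direction = atan2(611.9, 302.5) = 63.7°.

F ≈ 683 N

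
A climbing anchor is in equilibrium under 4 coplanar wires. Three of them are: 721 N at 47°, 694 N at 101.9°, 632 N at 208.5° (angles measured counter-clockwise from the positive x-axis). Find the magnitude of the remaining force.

Sum the known components: ΣF_x = -206.8 N, ΣF_y = 904.8 N.
For equilibrium the remaining force must supply (−ΣF_x, −ΣF_y) = (206.8, -904.8) N.
Magnitude = √((206.8)² + (-904.8)²) = 928.2 N; direction = atan2(-904.8, 206.8) = 282.9°.

F ≈ 928 N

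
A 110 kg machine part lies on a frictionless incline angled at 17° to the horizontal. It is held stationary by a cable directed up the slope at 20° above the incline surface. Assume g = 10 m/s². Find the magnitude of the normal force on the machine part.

N ≈ 935 N

Take axes along and perpendicular to the incline. Weight components: W sin 17° = 321.6 N down-slope, W cos 17° = 1052 N into the surface.
Along incline: T cos 20° = W sin 17° → T = 342.2 N.
Perpendicular: N = W cos 17° − T sin 20° = 934.9 N.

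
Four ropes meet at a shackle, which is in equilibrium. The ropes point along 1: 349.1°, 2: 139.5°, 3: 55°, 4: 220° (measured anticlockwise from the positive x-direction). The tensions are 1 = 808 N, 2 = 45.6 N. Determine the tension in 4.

T_4 ≈ 2670 N

Resolve: ΣF_x = 808 cos 349.1° + 45.6 cos 139.5° + T_3 cos 55° + T_4 cos 220° = 0.
        ΣF_y = 808 sin 349.1° + 45.6 sin 139.5° + T_3 sin 55° + T_4 sin 220° = 0.
The known terms sum to (758.7, -123.2) N, so 0.5736 T_3 − 0.7660 T_4 = -758.7 and 0.8192 T_3 − 0.6428 T_4 = 123.2.
Solving simultaneously: T_3 = 2249 N, T_4 = 2674 N.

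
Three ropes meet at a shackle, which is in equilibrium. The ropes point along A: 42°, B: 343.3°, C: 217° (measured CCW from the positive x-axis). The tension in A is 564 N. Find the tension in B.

T_B ≈ 61 N

Resolve: ΣF_x = 564 cos 42° + T_B cos 343.3° + T_C cos 217° = 0.
        ΣF_y = 564 sin 42° + T_B sin 343.3° + T_C sin 217° = 0.
The known terms sum to (419.1, 377.4) N, so 0.9578 T_B − 0.7986 T_C = -419.1 and -0.2874 T_B − 0.6018 T_C = -377.4.
Solving simultaneously: T_B = 60.99 N, T_C = 598 N.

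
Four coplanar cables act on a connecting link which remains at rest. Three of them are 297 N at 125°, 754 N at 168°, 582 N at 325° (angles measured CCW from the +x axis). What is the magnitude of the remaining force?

Sum the known components: ΣF_x = -431.1 N, ΣF_y = 66.23 N.
For equilibrium the remaining force must supply (−ΣF_x, −ΣF_y) = (431.1, -66.23) N.
Magnitude = √((431.1)² + (-66.23)²) = 436.2 N; direction = atan2(-66.23, 431.1) = 351.3°.

F ≈ 436 N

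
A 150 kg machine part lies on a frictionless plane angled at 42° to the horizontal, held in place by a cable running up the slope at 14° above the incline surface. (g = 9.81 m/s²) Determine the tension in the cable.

T ≈ 1010 N

Take axes along and perpendicular to the incline. Weight components: W sin 42° = 984.6 N down-slope, W cos 42° = 1094 N into the surface.
Along incline: T cos 14° = W sin 42° → T = 1015 N.
Perpendicular: N = W cos 42° − T sin 14° = 848 N.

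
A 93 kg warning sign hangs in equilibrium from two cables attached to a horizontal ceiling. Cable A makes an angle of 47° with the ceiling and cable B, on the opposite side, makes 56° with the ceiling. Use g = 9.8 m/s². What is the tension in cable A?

Weight W = 93 × 9.8 = 911.4 N acts straight down.
Horizontal: T_A cos 47° = T_B cos 56°  →  T_B = 1.22 T_A.
Vertical: T_A sin 47° + T_B sin 56° = 911.4.
Substituting the horizontal relation into the vertical equation gives 1.742 T_A = 911.4, so T_A = 523.1 N.

T_A ≈ 523 N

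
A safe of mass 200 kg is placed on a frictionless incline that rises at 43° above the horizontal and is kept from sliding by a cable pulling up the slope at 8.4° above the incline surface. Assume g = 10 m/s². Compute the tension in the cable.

Take axes along and perpendicular to the incline. Weight components: W sin 43° = 1364 N down-slope, W cos 43° = 1463 N into the surface.
Along incline: T cos 8.4° = W sin 43° → T = 1379 N.
Perpendicular: N = W cos 43° − T sin 8.4° = 1261 N.

T ≈ 1380 N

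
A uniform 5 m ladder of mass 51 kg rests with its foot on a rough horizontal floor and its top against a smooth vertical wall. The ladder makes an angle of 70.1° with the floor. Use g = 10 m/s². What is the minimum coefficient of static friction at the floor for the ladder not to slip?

μ_min ≈ 0.181

ΣF_y = 0: N_floor = 51×10 = 510 N.
Torques about the foot: N_wall · 5 sin 70.1° = 51×10×2.5 cos 70.1° → N_wall = 92.309 N.
ΣF_x = 0: f_floor = N_wall = 92.309 N.
μ_min = f_floor / N_floor = 92.309 / 510 = 0.181.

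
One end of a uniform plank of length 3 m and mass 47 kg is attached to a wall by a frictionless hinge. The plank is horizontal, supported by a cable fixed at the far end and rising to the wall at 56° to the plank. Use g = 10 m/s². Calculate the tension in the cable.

T ≈ 283 N

Take torques about the hinge: T sin 56° · 3 = 47×10×1.5 = 705 N·m.
So T = 705 / (0.8290 × 3) = 283.46 N.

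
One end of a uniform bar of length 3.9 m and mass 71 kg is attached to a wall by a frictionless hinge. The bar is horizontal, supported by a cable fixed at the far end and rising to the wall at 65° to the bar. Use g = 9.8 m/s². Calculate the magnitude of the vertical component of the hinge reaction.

Take torques about the hinge: T sin 65° · 3.9 = 71×9.8×1.95 = 1356.8 N·m.
So T = 1356.8 / (0.9063 × 3.9) = 383.87 N.
ΣF_y = 0: H_y = (71×9.8) − T sin 65° = 695.8 − 347.9 = 347.9 N.

|H_y| ≈ 348 N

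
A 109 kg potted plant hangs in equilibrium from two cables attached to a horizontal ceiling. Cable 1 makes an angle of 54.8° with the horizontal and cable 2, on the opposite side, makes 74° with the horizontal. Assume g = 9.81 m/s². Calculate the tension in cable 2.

Weight W = 109 × 9.81 = 1069 N acts straight down.
Horizontal: T_1 cos 54.8° = T_2 cos 74°  →  T_1 = 0.4782 T_2.
Vertical: T_1 sin 54.8° + T_2 sin 74° = 1069.
Substituting the horizontal relation into the vertical equation gives 1.352 T_2 = 1069, so T_2 = 790.9 N.

T_2 ≈ 791 N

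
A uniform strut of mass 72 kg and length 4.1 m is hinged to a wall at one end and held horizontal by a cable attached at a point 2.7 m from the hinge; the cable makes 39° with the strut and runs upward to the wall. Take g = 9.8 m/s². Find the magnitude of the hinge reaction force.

|H| ≈ 683 N

Take torques about the hinge: T sin 39° · 2.7 = 72×9.8×2.05 = 1446.5 N·m.
So T = 1446.5 / (0.6293 × 2.7) = 851.29 N.
ΣF_x = 0: H_x = T cos 39° = 661.58 N.
ΣF_y = 0: H_y = (72×9.8) − T sin 39° = 705.6 − 535.73 = 169.87 N.
|H| = √(H_x² + H_y²) = √((661.58)² + (169.87)²) = 683.04 N.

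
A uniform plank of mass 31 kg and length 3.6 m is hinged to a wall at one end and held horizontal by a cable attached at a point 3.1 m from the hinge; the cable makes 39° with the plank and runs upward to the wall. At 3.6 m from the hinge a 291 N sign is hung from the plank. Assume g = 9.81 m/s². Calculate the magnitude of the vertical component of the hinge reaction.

|H_y| ≈ 80.6 N

Take torques about the hinge: T sin 39° · 3.1 = 31×9.81×1.8 + 291×3.6 = 1595 N·m.
So T = 1595 / (0.6293 × 3.1) = 817.57 N.
ΣF_y = 0: H_y = (31×9.81 + 291) − T sin 39° = 595.11 − 514.52 = 80.595 N.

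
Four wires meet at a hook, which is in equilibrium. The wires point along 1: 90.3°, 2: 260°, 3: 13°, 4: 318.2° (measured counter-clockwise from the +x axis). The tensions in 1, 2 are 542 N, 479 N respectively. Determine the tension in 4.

Resolve: ΣF_x = 542 cos 90.3° + 479 cos 260° + T_3 cos 13° + T_4 cos 318.2° = 0.
        ΣF_y = 542 sin 90.3° + 479 sin 260° + T_3 sin 13° + T_4 sin 318.2° = 0.
The known terms sum to (-86.02, 70.27) N, so 0.9744 T_3 + 0.7455 T_4 = 86.02 and 0.2250 T_3 − 0.6665 T_4 = -70.27.
Solving simultaneously: T_3 = 6.055 N, T_4 = 107.5 N.

T_4 ≈ 107 N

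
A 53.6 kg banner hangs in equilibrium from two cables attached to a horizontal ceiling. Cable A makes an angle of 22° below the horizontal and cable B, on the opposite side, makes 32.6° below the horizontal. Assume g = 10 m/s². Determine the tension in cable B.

Weight W = 53.6 × 10 = 536 N acts straight down.
Horizontal: T_A cos 22° = T_B cos 32.6°  →  T_A = 0.9086 T_B.
Vertical: T_A sin 22° + T_B sin 32.6° = 536.
Substituting the horizontal relation into the vertical equation gives 0.8791 T_B = 536, so T_B = 609.7 N.

T_B ≈ 610 N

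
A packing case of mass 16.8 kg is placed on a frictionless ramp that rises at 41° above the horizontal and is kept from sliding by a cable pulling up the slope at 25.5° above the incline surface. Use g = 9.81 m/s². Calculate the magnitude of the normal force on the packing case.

N ≈ 72.8 N

Take axes along and perpendicular to the incline. Weight components: W sin 41° = 108.1 N down-slope, W cos 41° = 124.4 N into the surface.
Along incline: T cos 25.5° = W sin 41° → T = 119.8 N.
Perpendicular: N = W cos 41° − T sin 25.5° = 72.81 N.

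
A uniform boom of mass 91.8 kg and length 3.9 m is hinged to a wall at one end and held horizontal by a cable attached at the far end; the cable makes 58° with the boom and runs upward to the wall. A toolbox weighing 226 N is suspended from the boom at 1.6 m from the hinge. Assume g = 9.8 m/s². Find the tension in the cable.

T ≈ 640 N

Take torques about the hinge: T sin 58° · 3.9 = 91.8×9.8×1.95 + 226×1.6 = 2115.9 N·m.
So T = 2115.9 / (0.8480 × 3.9) = 639.75 N.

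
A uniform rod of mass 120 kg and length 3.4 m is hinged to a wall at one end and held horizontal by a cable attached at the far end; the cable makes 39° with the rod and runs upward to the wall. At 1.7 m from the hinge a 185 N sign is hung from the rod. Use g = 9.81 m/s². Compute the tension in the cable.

T ≈ 1080 N

Take torques about the hinge: T sin 39° · 3.4 = 120×9.81×1.7 + 185×1.7 = 2315.7 N·m.
So T = 2315.7 / (0.6293 × 3.4) = 1082.3 N.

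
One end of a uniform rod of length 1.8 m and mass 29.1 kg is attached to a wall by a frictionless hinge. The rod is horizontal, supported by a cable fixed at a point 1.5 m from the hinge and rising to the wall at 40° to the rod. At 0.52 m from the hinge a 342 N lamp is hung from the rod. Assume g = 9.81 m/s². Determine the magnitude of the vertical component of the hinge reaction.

|H_y| ≈ 338 N

Take torques about the hinge: T sin 40° · 1.5 = 29.1×9.81×0.9 + 342×0.52 = 434.76 N·m.
So T = 434.76 / (0.6428 × 1.5) = 450.92 N.
ΣF_y = 0: H_y = (29.1×9.81 + 342) − T sin 40° = 627.47 − 289.84 = 337.63 N.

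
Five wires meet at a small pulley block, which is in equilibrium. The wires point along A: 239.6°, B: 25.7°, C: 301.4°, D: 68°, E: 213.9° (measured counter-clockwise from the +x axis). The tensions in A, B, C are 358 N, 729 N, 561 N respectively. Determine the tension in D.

T_D ≈ 1460 N

Resolve: ΣF_x = 358 cos 239.6° + 729 cos 25.7° + 561 cos 301.4° + T_D cos 68° + T_E cos 213.9° = 0.
        ΣF_y = 358 sin 239.6° + 729 sin 25.7° + 561 sin 301.4° + T_D sin 68° + T_E sin 213.9° = 0.
The known terms sum to (768, -471.5) N, so 0.3746 T_D − 0.8300 T_E = -768 and 0.9272 T_D − 0.5577 T_E = 471.5.
Solving simultaneously: T_D = 1462 N, T_E = 1585 N.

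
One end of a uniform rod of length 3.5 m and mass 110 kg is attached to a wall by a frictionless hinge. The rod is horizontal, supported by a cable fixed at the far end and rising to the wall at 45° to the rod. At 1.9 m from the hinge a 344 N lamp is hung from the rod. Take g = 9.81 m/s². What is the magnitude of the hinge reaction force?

Take torques about the hinge: T sin 45° · 3.5 = 110×9.81×1.75 + 344×1.9 = 2542 N·m.
So T = 2542 / (0.7071 × 3.5) = 1027.1 N.
ΣF_x = 0: H_x = T cos 45° = 726.29 N.
ΣF_y = 0: H_y = (110×9.81 + 344) − T sin 45° = 1423.1 − 726.29 = 696.81 N.
|H| = √(H_x² + H_y²) = √((726.29)² + (696.81)²) = 1006.5 N.

|H| ≈ 1010 N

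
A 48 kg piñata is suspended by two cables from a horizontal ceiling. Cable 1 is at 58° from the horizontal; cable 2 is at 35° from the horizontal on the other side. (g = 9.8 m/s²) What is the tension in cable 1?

T_1 ≈ 386 N

Weight W = 48 × 9.8 = 470.4 N acts straight down.
Horizontal: T_1 cos 58° = T_2 cos 35°  →  T_2 = 0.6469 T_1.
Vertical: T_1 sin 58° + T_2 sin 35° = 470.4.
Substituting the horizontal relation into the vertical equation gives 1.219 T_1 = 470.4, so T_1 = 385.9 N.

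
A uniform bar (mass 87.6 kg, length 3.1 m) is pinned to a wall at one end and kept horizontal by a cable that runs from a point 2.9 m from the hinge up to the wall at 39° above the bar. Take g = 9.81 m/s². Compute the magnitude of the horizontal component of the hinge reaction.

Take torques about the hinge: T sin 39° · 2.9 = 87.6×9.81×1.55 = 1332 N·m.
So T = 1332 / (0.6293 × 2.9) = 729.85 N.
ΣF_x = 0: H_x = T cos 39° = 567.2 N.

H_x ≈ 567 N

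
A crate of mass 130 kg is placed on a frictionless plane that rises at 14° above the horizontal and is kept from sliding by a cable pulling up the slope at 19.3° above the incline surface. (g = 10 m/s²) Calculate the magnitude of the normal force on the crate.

N ≈ 1150 N

Take axes along and perpendicular to the incline. Weight components: W sin 14° = 314.5 N down-slope, W cos 14° = 1261 N into the surface.
Along incline: T cos 19.3° = W sin 14° → T = 333.2 N.
Perpendicular: N = W cos 14° − T sin 19.3° = 1151 N.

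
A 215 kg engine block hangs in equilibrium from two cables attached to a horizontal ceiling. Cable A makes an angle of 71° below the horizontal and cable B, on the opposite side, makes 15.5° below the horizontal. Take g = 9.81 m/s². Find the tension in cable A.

Weight W = 215 × 9.81 = 2109 N acts straight down.
Horizontal: T_A cos 71° = T_B cos 15.5°  →  T_B = 0.3379 T_A.
Vertical: T_A sin 71° + T_B sin 15.5° = 2109.
Substituting the horizontal relation into the vertical equation gives 1.036 T_A = 2109, so T_A = 2036 N.

T_A ≈ 2040 N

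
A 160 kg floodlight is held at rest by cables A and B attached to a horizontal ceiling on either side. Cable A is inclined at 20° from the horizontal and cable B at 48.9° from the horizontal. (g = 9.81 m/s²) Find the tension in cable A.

Weight W = 160 × 9.81 = 1570 N acts straight down.
Horizontal: T_A cos 20° = T_B cos 48.9°  →  T_B = 1.429 T_A.
Vertical: T_A sin 20° + T_B sin 48.9° = 1570.
Substituting the horizontal relation into the vertical equation gives 1.419 T_A = 1570, so T_A = 1106 N.

T_A ≈ 1110 N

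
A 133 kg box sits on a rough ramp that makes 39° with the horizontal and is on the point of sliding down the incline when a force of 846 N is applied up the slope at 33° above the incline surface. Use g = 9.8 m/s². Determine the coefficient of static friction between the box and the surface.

μ ≈ 0.201

On the verge of sliding down the incline, friction is at its maximum μN and acts up the slope.
Perpendicular to incline: N = W cos 39° − P sin 33° = 1013 − 460.8 = 552.2 N.
Along incline: P cos 33° + μN = W sin 39° → μ = (W sin 39° − P cos 33°) / N = 0.2006.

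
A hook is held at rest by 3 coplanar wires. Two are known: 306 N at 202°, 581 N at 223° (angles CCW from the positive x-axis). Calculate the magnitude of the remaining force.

F ≈ 874 N

Sum the known components: ΣF_x = -708.6 N, ΣF_y = -510.9 N.
For equilibrium the remaining force must supply (−ΣF_x, −ΣF_y) = (708.6, 510.9) N.
Magnitude = √((708.6)² + (510.9)²) = 873.6 N; direction = atan2(510.9, 708.6) = 35.8°.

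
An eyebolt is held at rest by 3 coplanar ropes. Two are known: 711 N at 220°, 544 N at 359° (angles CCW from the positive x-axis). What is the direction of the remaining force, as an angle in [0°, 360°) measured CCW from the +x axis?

Sum the known components: ΣF_x = -0.7405 N, ΣF_y = -466.5 N.
For equilibrium the remaining force must supply (−ΣF_x, −ΣF_y) = (0.7405, 466.5) N.
Magnitude = √((0.7405)² + (466.5)²) = 466.5 N; direction = atan2(466.5, 0.7405) = 89.9°.

θ ≈ 89.9°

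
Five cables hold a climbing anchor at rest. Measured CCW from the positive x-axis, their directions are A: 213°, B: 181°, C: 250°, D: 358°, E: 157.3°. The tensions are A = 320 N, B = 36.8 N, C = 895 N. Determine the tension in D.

Resolve: ΣF_x = 320 cos 213° + 36.8 cos 181° + 895 cos 250° + T_D cos 358° + T_E cos 157.3° = 0.
        ΣF_y = 320 sin 213° + 36.8 sin 181° + 895 sin 250° + T_D sin 358° + T_E sin 157.3° = 0.
The known terms sum to (-611.3, -1016) N, so 0.9994 T_D − 0.9225 T_E = 611.3 and -0.0349 T_D + 0.3859 T_E = 1016.
Solving simultaneously: T_D = 3319 N, T_E = 2933 N.

T_D ≈ 3320 N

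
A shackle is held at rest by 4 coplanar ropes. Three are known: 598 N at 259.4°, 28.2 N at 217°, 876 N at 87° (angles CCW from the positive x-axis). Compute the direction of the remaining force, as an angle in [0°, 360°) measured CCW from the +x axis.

θ ≈ 288°

Sum the known components: ΣF_x = -86.68 N, ΣF_y = 270 N.
For equilibrium the remaining force must supply (−ΣF_x, −ΣF_y) = (86.68, -270) N.
Magnitude = √((86.68)² + (-270)²) = 283.6 N; direction = atan2(-270, 86.68) = 287.8°.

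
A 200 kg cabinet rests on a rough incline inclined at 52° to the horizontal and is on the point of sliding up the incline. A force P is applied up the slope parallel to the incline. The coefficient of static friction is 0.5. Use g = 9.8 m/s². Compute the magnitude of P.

On the verge of sliding up the incline, friction equals μN and acts down the slope.
Perpendicular: N + P sin 0° = W cos 52° = 1207 N.
Along incline: P cos 0° = W sin 52° + μN  with W sin 52° = 1545 N.
Solving the pair for P and N: P = 2148 N, N = 1207 N (and f = μN = 603.3 N).

P ≈ 2150 N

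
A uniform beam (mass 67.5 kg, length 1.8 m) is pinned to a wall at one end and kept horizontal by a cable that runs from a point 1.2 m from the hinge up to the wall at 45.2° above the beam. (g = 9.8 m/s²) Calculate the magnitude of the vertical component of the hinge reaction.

|H_y| ≈ 165 N

Take torques about the hinge: T sin 45.2° · 1.2 = 67.5×9.8×0.9 = 595.35 N·m.
So T = 595.35 / (0.7096 × 1.2) = 699.19 N.
ΣF_y = 0: H_y = (67.5×9.8) − T sin 45.2° = 661.5 − 496.13 = 165.37 N.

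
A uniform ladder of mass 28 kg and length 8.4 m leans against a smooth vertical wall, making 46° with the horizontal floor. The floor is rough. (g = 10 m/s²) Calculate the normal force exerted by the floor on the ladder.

N_floor ≈ 280 N

ΣF_y = 0: N_floor = 28×10 = 280 N.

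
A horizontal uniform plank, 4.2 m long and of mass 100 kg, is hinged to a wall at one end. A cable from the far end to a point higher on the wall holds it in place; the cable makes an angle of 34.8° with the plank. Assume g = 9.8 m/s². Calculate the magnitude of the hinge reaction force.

Take torques about the hinge: T sin 34.8° · 4.2 = 100×9.8×2.1 = 2058 N·m.
So T = 2058 / (0.5707 × 4.2) = 858.57 N.
ΣF_x = 0: H_x = T cos 34.8° = 705.02 N.
ΣF_y = 0: H_y = (100×9.8) − T sin 34.8° = 980 − 490 = 490 N.
|H| = √(H_x² + H_y²) = √((705.02)² + (490)²) = 858.57 N.

|H| ≈ 859 N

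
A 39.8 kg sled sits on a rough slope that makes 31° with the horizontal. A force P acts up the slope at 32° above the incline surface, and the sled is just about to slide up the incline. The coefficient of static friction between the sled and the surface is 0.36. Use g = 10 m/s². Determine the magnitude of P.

On the verge of sliding up the incline, friction equals μN and acts down the slope.
Perpendicular: N + P sin 32° = W cos 31° = 341.2 N.
Along incline: P cos 32° = W sin 31° + μN  with W sin 31° = 205 N.
Solving the pair for P and N: P = 315.6 N, N = 173.9 N (and f = μN = 62.62 N).

P ≈ 316 N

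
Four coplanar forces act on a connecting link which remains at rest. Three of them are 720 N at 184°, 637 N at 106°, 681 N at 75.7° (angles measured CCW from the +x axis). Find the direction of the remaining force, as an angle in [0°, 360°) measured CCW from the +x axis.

Sum the known components: ΣF_x = -725.6 N, ΣF_y = 1222 N.
For equilibrium the remaining force must supply (−ΣF_x, −ΣF_y) = (725.6, -1222) N.
Magnitude = √((725.6)² + (-1222)²) = 1421 N; direction = atan2(-1222, 725.6) = 300.7°.

θ ≈ 301°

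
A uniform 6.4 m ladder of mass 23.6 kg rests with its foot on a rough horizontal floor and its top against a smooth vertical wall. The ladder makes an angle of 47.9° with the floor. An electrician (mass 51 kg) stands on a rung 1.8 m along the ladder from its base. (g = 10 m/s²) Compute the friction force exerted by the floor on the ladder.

f ≈ 236 N

Torques about the foot: N_wall · 6.4 sin 47.9° = 23.6×10×3.2 cos 47.9° + 51×10×1.8 cos 47.9° → N_wall = 236.23 N.
ΣF_x = 0: f_floor = N_wall = 236.23 N.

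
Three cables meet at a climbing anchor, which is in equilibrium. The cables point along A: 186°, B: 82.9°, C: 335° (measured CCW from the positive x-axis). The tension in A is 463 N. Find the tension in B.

T_B ≈ 251 N

Resolve: ΣF_x = 463 cos 186° + T_B cos 82.9° + T_C cos 335° = 0.
        ΣF_y = 463 sin 186° + T_B sin 82.9° + T_C sin 335° = 0.
The known terms sum to (-460.5, -48.4) N, so 0.1236 T_B + 0.9063 T_C = 460.5 and 0.9923 T_B − 0.4226 T_C = 48.4.
Solving simultaneously: T_B = 250.6 N, T_C = 473.9 N.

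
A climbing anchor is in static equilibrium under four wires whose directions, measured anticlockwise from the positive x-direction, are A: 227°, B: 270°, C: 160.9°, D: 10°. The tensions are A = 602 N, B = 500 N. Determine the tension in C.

T_C ≈ 1760 N

Resolve: ΣF_x = 602 cos 227° + 500 cos 270° + T_C cos 160.9° + T_D cos 10° = 0.
        ΣF_y = 602 sin 227° + 500 sin 270° + T_C sin 160.9° + T_D sin 10° = 0.
The known terms sum to (-410.6, -940.3) N, so -0.9449 T_C + 0.9848 T_D = 410.6 and 0.3272 T_C + 0.1736 T_D = 940.3.
Solving simultaneously: T_C = 1757 N, T_D = 2103 N.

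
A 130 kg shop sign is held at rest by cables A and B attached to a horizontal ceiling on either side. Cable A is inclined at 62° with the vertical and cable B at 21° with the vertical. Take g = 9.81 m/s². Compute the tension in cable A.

Angles from the horizontal: cable A is 90° − 62° = 28°, cable B is 90° − 21° = 69°.
Weight W = 130 × 9.81 = 1275 N acts straight down.
Horizontal: T_A cos 28° = T_B cos 69°  →  T_B = 2.464 T_A.
Vertical: T_A sin 28° + T_B sin 69° = 1275.
Substituting the horizontal relation into the vertical equation gives 2.77 T_A = 1275, so T_A = 460.5 N.

T_A ≈ 460 N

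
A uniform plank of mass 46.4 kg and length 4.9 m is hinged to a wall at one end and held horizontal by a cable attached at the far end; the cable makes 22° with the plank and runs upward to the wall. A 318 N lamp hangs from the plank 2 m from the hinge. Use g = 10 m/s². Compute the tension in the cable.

Take torques about the hinge: T sin 22° · 4.9 = 46.4×10×2.45 + 318×2 = 1772.8 N·m.
So T = 1772.8 / (0.3746 × 4.9) = 965.8 N.

T ≈ 966 N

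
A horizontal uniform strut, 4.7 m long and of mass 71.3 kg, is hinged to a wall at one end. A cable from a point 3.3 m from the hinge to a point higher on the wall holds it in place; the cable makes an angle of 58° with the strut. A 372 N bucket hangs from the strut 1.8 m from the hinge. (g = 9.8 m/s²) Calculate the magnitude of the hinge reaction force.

|H| ≈ 573 N

Take torques about the hinge: T sin 58° · 3.3 = 71.3×9.8×2.35 + 372×1.8 = 2311.6 N·m.
So T = 2311.6 / (0.8480 × 3.3) = 826.01 N.
ΣF_x = 0: H_x = T cos 58° = 437.72 N.
ΣF_y = 0: H_y = (71.3×9.8 + 372) − T sin 58° = 1070.7 − 700.5 = 370.24 N.
|H| = √(H_x² + H_y²) = √((437.72)² + (370.24)²) = 573.3 N.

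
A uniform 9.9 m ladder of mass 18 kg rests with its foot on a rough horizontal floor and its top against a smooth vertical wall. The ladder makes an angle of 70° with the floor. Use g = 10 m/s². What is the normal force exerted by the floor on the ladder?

N_floor ≈ 180 N

ΣF_y = 0: N_floor = 18×10 = 180 N.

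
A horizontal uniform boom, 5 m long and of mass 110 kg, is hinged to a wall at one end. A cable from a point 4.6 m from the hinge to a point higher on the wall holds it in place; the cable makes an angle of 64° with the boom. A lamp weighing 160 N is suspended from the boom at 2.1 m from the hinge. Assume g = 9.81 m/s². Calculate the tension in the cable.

T ≈ 734 N

Take torques about the hinge: T sin 64° · 4.6 = 110×9.81×2.5 + 160×2.1 = 3033.8 N·m.
So T = 3033.8 / (0.8988 × 4.6) = 733.77 N.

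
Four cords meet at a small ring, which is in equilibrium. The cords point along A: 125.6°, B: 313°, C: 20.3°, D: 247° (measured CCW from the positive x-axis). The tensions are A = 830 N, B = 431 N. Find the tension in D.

T_D ≈ 554 N

Resolve: ΣF_x = 830 cos 125.6° + 431 cos 313° + T_C cos 20.3° + T_D cos 247° = 0.
        ΣF_y = 830 sin 125.6° + 431 sin 313° + T_C sin 20.3° + T_D sin 247° = 0.
The known terms sum to (-189.2, 359.7) N, so 0.9379 T_C − 0.3907 T_D = 189.2 and 0.3469 T_C − 0.9205 T_D = -359.7.
Solving simultaneously: T_C = 432.4 N, T_D = 553.7 N.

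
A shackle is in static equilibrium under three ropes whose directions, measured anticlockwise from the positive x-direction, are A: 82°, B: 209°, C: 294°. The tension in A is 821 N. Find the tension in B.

Resolve: ΣF_x = 821 cos 82° + T_B cos 209° + T_C cos 294° = 0.
        ΣF_y = 821 sin 82° + T_B sin 209° + T_C sin 294° = 0.
The known terms sum to (114.3, 813) N, so -0.8746 T_B + 0.4067 T_C = -114.3 and -0.4848 T_B − 0.9135 T_C = -813.
Solving simultaneously: T_B = 436.7 N, T_C = 658.2 N.

T_B ≈ 437 N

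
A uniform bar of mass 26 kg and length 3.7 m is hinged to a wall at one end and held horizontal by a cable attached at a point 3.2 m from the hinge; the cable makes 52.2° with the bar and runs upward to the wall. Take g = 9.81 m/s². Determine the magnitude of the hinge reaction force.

|H| ≈ 157 N

Take torques about the hinge: T sin 52.2° · 3.2 = 26×9.81×1.85 = 471.86 N·m.
So T = 471.86 / (0.7902 × 3.2) = 186.62 N.
ΣF_x = 0: H_x = T cos 52.2° = 114.38 N.
ΣF_y = 0: H_y = (26×9.81) − T sin 52.2° = 255.06 − 147.46 = 107.6 N.
|H| = √(H_x² + H_y²) = √((114.38)² + (107.6)²) = 157.04 N.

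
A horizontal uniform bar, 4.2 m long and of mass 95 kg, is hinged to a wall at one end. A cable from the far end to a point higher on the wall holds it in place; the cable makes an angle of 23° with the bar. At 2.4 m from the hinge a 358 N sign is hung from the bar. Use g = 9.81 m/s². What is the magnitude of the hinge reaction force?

Take torques about the hinge: T sin 23° · 4.2 = 95×9.81×2.1 + 358×2.4 = 2816.3 N·m.
So T = 2816.3 / (0.3907 × 4.2) = 1716.1 N.
ΣF_x = 0: H_x = T cos 23° = 1579.7 N.
ΣF_y = 0: H_y = (95×9.81 + 358) − T sin 23° = 1290 − 670.55 = 619.4 N.
|H| = √(H_x² + H_y²) = √((1579.7)² + (619.4)²) = 1696.8 N.

|H| ≈ 1700 N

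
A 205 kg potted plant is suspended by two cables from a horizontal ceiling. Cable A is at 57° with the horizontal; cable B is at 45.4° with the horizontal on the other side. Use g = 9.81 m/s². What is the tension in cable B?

Weight W = 205 × 9.81 = 2011 N acts straight down.
Horizontal: T_A cos 57° = T_B cos 45.4°  →  T_A = 1.289 T_B.
Vertical: T_A sin 57° + T_B sin 45.4° = 2011.
Substituting the horizontal relation into the vertical equation gives 1.793 T_B = 2011, so T_B = 1121 N.

T_B ≈ 1120 N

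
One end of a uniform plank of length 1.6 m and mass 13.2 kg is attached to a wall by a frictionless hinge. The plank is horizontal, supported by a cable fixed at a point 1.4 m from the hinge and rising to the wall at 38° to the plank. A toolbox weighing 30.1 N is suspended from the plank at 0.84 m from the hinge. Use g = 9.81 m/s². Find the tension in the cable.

Take torques about the hinge: T sin 38° · 1.4 = 13.2×9.81×0.8 + 30.1×0.84 = 128.88 N·m.
So T = 128.88 / (0.6157 × 1.4) = 149.52 N.

T ≈ 150 N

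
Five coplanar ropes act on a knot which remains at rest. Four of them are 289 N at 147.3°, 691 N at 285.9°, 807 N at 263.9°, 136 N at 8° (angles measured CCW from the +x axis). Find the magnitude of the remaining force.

Sum the known components: ΣF_x = -4.969 N, ΣF_y = -1292 N.
For equilibrium the remaining force must supply (−ΣF_x, −ΣF_y) = (4.969, 1292) N.
Magnitude = √((4.969)² + (1292)²) = 1292 N; direction = atan2(1292, 4.969) = 89.8°.

F ≈ 1290 N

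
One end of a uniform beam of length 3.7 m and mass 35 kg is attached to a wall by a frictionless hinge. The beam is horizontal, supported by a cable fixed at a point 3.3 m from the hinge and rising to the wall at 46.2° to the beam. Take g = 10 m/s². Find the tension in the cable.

T ≈ 272 N

Take torques about the hinge: T sin 46.2° · 3.3 = 35×10×1.85 = 647.5 N·m.
So T = 647.5 / (0.7218 × 3.3) = 271.85 N.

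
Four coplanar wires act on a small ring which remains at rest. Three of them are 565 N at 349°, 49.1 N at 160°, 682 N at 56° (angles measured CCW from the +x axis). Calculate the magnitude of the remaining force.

Sum the known components: ΣF_x = 889.9 N, ΣF_y = 474.4 N.
For equilibrium the remaining force must supply (−ΣF_x, −ΣF_y) = (-889.9, -474.4) N.
Magnitude = √((-889.9)² + (-474.4)²) = 1008 N; direction = atan2(-474.4, -889.9) = 208.1°.

F ≈ 1010 N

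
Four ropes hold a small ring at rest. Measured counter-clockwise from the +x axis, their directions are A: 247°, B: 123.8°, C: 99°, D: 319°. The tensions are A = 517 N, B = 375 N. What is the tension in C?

T_C ≈ 612 N

Resolve: ΣF_x = 517 cos 247° + 375 cos 123.8° + T_C cos 99° + T_D cos 319° = 0.
        ΣF_y = 517 sin 247° + 375 sin 123.8° + T_C sin 99° + T_D sin 319° = 0.
The known terms sum to (-410.6, -164.3) N, so -0.1564 T_C + 0.7547 T_D = 410.6 and 0.9877 T_C − 0.6561 T_D = 164.3.
Solving simultaneously: T_C = 612 N, T_D = 670.9 N.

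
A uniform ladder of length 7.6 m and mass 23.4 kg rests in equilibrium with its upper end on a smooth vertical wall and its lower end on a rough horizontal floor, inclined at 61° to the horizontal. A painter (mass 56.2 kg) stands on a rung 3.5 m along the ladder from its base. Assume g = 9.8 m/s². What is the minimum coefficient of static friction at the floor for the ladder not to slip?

ΣF_y = 0: N_floor = 23.4×9.8 + 56.2×9.8 = 780.08 N.
Torques about the foot: N_wall · 7.6 sin 61° = 23.4×9.8×3.8 cos 61° + 56.2×9.8×3.5 cos 61° → N_wall = 204.15 N.
ΣF_x = 0: f_floor = N_wall = 204.15 N.
μ_min = f_floor / N_floor = 204.15 / 780.08 = 0.2617.

μ_min ≈ 0.262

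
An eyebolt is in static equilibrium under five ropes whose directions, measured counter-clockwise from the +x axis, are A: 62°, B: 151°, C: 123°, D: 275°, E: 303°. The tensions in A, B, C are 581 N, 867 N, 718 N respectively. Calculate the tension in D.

Resolve: ΣF_x = 581 cos 62° + 867 cos 151° + 718 cos 123° + T_D cos 275° + T_E cos 303° = 0.
        ΣF_y = 581 sin 62° + 867 sin 151° + 718 sin 123° + T_D sin 275° + T_E sin 303° = 0.
The known terms sum to (-876.6, 1535) N, so 0.0872 T_D + 0.5446 T_E = 876.6 and -0.9962 T_D − 0.8387 T_E = -1535.
Solving simultaneously: T_D = 215.4 N, T_E = 1575 N.

T_D ≈ 215 N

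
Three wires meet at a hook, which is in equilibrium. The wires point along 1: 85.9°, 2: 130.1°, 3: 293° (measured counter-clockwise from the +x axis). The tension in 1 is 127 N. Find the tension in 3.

Resolve: ΣF_x = 127 cos 85.9° + T_2 cos 130.1° + T_3 cos 293° = 0.
        ΣF_y = 127 sin 85.9° + T_2 sin 130.1° + T_3 sin 293° = 0.
The known terms sum to (9.08, 126.7) N, so -0.6441 T_2 + 0.3907 T_3 = -9.08 and 0.7649 T_2 − 0.9205 T_3 = -126.7.
Solving simultaneously: T_2 = 196.8 N, T_3 = 301.1 N.

T_3 ≈ 301 N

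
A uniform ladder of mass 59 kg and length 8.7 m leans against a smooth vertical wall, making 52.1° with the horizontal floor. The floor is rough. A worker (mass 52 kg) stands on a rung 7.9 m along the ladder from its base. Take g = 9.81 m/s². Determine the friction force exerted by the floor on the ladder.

Torques about the foot: N_wall · 8.7 sin 52.1° = 59×9.81×4.35 cos 52.1° + 52×9.81×7.9 cos 52.1° → N_wall = 585.89 N.
ΣF_x = 0: f_floor = N_wall = 585.89 N.

f ≈ 586 N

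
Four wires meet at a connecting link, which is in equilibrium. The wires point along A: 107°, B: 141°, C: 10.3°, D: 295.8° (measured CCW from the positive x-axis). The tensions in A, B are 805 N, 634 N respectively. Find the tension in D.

Resolve: ΣF_x = 805 cos 107° + 634 cos 141° + T_C cos 10.3° + T_D cos 295.8° = 0.
        ΣF_y = 805 sin 107° + 634 sin 141° + T_C sin 10.3° + T_D sin 295.8° = 0.
The known terms sum to (-728.1, 1169) N, so 0.9839 T_C + 0.4352 T_D = 728.1 and 0.1788 T_C − 0.9003 T_D = -1169.
Solving simultaneously: T_C = 152.3 N, T_D = 1328 N.

T_D ≈ 1330 N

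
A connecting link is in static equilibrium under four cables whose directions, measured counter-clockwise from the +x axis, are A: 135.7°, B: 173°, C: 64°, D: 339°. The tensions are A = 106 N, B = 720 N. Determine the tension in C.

T_C ≈ 133 N

Resolve: ΣF_x = 106 cos 135.7° + 720 cos 173° + T_C cos 64° + T_D cos 339° = 0.
        ΣF_y = 106 sin 135.7° + 720 sin 173° + T_C sin 64° + T_D sin 339° = 0.
The known terms sum to (-790.5, 161.8) N, so 0.4384 T_C + 0.9336 T_D = 790.5 and 0.8988 T_C − 0.3584 T_D = -161.8.
Solving simultaneously: T_C = 132.8 N, T_D = 784.4 N.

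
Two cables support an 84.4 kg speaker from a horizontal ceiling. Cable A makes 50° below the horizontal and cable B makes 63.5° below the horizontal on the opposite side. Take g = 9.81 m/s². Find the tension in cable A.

T_A ≈ 403 N

Weight W = 84.4 × 9.81 = 828 N acts straight down.
Horizontal: T_A cos 50° = T_B cos 63.5°  →  T_B = 1.441 T_A.
Vertical: T_A sin 50° + T_B sin 63.5° = 828.
Substituting the horizontal relation into the vertical equation gives 2.055 T_A = 828, so T_A = 402.8 N.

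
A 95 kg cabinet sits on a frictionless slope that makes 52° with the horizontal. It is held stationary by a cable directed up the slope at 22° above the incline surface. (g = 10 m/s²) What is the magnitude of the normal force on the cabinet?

Take axes along and perpendicular to the incline. Weight components: W sin 52° = 748.6 N down-slope, W cos 52° = 584.9 N into the surface.
Along incline: T cos 22° = W sin 52° → T = 807.4 N.
Perpendicular: N = W cos 52° − T sin 22° = 282.4 N.

N ≈ 282 N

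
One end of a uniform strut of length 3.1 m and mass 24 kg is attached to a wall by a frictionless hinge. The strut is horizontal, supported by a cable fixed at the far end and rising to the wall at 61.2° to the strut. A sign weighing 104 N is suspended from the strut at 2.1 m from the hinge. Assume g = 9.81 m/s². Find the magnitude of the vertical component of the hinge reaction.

|H_y| ≈ 151 N

Take torques about the hinge: T sin 61.2° · 3.1 = 24×9.81×1.55 + 104×2.1 = 583.33 N·m.
So T = 583.33 / (0.8763 × 3.1) = 214.73 N.
ΣF_y = 0: H_y = (24×9.81 + 104) − T sin 61.2° = 339.44 − 188.17 = 151.27 N.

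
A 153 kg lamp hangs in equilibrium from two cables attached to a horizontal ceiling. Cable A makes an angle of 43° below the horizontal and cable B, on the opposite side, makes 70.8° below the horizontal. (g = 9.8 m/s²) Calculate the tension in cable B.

T_B ≈ 1200 N

Weight W = 153 × 9.8 = 1499 N acts straight down.
Horizontal: T_A cos 43° = T_B cos 70.8°  →  T_A = 0.4497 T_B.
Vertical: T_A sin 43° + T_B sin 70.8° = 1499.
Substituting the horizontal relation into the vertical equation gives 1.251 T_B = 1499, so T_B = 1199 N.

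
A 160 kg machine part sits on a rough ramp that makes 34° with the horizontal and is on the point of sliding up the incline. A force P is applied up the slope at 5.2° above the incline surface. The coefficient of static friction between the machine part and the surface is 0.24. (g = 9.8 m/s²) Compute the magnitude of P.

On the verge of sliding up the incline, friction equals μN and acts down the slope.
Perpendicular: N + P sin 5.2° = W cos 34° = 1300 N.
Along incline: P cos 5.2° = W sin 34° + μN  with W sin 34° = 876.8 N.
Solving the pair for P and N: P = 1168 N, N = 1194 N (and f = μN = 286.6 N).

P ≈ 1170 N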